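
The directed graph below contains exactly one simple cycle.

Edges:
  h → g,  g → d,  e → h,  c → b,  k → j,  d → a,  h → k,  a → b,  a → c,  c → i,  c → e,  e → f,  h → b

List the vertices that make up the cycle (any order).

a, c, d, e, g, h

DFS with gray/black marking from c:
c gray
  i gray
  i black
  e gray
    f gray
    f black
    h gray
      b gray
      b black
      g gray
        d gray
          a gray
            a→c: c is gray → back edge
Back edge closes the cycle c → e → h → g → d → a → c; its vertices are {a, c, d, e, g, h}.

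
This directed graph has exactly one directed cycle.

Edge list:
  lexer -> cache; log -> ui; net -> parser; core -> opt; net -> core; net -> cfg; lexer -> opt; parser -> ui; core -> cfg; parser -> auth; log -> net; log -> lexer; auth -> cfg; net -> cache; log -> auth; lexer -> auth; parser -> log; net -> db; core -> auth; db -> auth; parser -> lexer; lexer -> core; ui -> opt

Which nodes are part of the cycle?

DFS with gray/black marking from log:
log gray
  lexer gray
    opt gray
    opt black
    auth gray
      cfg gray
      cfg black
    auth black
    cache gray
    cache black
    core gray
      core→auth: auth black — skip
      core→opt: opt black — skip
      core→cfg: cfg black — skip
    core black
  lexer black
  net gray
    net→cache: cache black — skip
    net→core: core black — skip
    db gray
      db→auth: auth black — skip
    db black
    parser gray
      parser→log: log is gray → back edge
Back edge closes the cycle log → net → parser → log; its vertices are {log, net, parser}.

log, net, parser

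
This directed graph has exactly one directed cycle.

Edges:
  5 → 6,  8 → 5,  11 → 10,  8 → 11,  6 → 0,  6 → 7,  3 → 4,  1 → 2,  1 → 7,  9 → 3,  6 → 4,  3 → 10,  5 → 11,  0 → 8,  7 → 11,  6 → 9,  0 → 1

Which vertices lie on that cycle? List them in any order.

0, 5, 6, 8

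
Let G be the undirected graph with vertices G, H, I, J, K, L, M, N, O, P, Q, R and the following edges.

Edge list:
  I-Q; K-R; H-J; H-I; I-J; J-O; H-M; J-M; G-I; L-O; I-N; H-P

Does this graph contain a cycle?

DFS, tracking each vertex's parent; an edge to a visited non-parent vertex closes a cycle.
Start from R:
visit R (parent –)
  visit K (parent R)
    K–R: parent, skip
visit G (parent –)
  visit I (parent G)
    visit J (parent I)
      visit H (parent J)
        visit M (parent H)
          M–H: parent, skip
          M–J: J visited and ≠ parent → cycle
Cycle: J – H – M – J.

Yes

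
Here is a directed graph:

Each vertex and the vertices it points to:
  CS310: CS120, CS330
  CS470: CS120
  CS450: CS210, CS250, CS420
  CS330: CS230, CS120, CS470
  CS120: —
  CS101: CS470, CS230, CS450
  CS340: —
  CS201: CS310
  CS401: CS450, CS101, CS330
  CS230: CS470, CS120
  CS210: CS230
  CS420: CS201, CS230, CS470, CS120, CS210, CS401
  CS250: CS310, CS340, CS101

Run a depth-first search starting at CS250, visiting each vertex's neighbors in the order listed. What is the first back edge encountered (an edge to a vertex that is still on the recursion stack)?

DFS from CS250 (visiting each vertex's neighbors in the order listed); mark gray on enter, black on exit:
CS250 gray
  CS310 gray
    CS120 gray
    CS120 black
    CS330 gray
      CS230 gray
        CS470 gray
          CS470→CS120: CS120 black — skip
        CS470 black
        CS230→CS120: CS120 black — skip
      CS230 black
      CS330→CS120: CS120 black — skip
      CS330→CS470: CS470 black — skip
    CS330 black
  CS310 black
  CS340 gray
  CS340 black
  CS101 gray
    CS101→CS470: CS470 black — skip
    CS101→CS230: CS230 black — skip
    CS450 gray
      CS210 gray
        CS210→CS230: CS230 black — skip
      CS210 black
      CS450→CS250: CS250 is gray → back edge
First back edge: CS450 → CS250.

CS450->CS250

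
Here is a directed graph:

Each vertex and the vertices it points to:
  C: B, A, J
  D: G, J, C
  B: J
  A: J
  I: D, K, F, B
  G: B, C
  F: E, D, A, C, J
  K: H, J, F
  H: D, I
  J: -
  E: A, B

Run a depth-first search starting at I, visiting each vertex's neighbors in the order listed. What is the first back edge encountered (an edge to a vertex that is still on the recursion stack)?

DFS from I (visiting each vertex's neighbors in the order listed); mark gray on enter, black on exit:
I gray
  D gray
    G gray
      B gray
        J gray
        J black
      B black
      C gray
        C→B: B black — skip
        A gray
          A→J: J black — skip
        A black
        C→J: J black — skip
      C black
    G black
    D→J: J black — skip
    D→C: C black — skip
  D black
  K gray
    H gray
      H→D: D black — skip
      H→I: I is gray → back edge
First back edge: H → I.

H->I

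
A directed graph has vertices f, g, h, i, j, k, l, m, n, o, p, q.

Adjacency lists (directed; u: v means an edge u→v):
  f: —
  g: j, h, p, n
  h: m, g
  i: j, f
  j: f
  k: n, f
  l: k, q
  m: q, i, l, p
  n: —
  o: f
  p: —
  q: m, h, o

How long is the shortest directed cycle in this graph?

For each vertex v, BFS finds the shortest path from v back to v.
The shortest such closed walk is q → m → q, length 2.

2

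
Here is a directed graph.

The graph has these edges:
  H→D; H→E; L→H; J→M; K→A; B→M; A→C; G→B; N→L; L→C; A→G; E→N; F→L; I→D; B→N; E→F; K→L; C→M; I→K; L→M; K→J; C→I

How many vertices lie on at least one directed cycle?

11

A vertex is on a directed cycle iff it belongs to a strongly connected component of size ≥ 2 (or has a self-loop).
The vertices on cycles are {A, B, C, E, F, G, H, I, K, L, N} — 11 in total.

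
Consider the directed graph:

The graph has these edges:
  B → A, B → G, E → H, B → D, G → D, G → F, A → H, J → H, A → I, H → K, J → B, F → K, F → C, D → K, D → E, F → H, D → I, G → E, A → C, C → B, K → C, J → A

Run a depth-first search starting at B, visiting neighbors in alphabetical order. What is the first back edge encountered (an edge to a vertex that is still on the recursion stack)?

DFS from B (visiting neighbors in alphabetical order); mark gray on enter, black on exit:
B gray
  A gray
    C gray
      C→B: B is gray → back edge
First back edge: C → B.

C->B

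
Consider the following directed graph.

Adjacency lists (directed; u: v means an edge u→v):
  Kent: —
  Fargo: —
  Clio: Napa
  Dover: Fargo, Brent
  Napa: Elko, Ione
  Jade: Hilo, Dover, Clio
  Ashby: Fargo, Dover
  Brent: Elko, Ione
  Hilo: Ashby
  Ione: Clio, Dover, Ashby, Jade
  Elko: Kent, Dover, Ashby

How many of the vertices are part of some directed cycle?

9

A vertex is on a directed cycle iff it belongs to a strongly connected component of size ≥ 2 (or has a self-loop).
The vertices on cycles are {Clio, Elko, Hilo, Ione, Jade, Napa, Ashby, Brent, Dover} — 9 in total.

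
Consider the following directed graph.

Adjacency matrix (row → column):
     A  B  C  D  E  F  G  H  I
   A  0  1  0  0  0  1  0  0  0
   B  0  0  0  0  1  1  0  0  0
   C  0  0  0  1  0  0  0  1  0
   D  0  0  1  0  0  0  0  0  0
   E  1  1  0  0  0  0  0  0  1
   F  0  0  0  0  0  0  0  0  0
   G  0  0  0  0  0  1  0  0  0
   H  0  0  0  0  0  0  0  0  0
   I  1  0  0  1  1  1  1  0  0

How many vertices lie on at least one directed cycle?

6

A vertex is on a directed cycle iff it belongs to a strongly connected component of size ≥ 2 (or has a self-loop).
The vertices on cycles are {A, B, C, D, E, I} — 6 in total.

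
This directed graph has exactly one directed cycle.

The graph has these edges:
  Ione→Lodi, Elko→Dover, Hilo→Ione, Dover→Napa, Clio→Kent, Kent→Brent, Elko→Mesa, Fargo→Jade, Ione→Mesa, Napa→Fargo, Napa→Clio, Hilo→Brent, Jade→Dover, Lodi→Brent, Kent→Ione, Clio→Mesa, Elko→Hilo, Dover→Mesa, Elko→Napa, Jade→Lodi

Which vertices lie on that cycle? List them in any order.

Jade, Napa, Dover, Fargo

DFS with gray/black marking from Napa:
Napa gray
  Clio gray
    Mesa gray
    Mesa black
    Kent gray
      Brent gray
      Brent black
      Ione gray
        Lodi gray
          Lodi→Brent: Brent black — skip
        Lodi black
        Ione→Mesa: Mesa black — skip
      Ione black
    Kent black
  Clio black
  Fargo gray
    Jade gray
      Jade→Lodi: Lodi black — skip
      Dover gray
        Dover→Mesa: Mesa black — skip
        Dover→Napa: Napa is gray → back edge
Back edge closes the cycle Napa → Fargo → Jade → Dover → Napa; its vertices are {Jade, Napa, Dover, Fargo}.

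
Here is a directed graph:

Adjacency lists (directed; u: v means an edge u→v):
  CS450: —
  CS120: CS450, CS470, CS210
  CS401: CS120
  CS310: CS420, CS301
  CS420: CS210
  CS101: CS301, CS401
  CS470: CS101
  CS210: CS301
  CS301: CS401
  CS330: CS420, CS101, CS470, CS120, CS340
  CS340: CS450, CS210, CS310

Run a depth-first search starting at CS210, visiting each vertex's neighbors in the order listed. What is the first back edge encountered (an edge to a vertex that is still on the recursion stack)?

DFS from CS210 (visiting each vertex's neighbors in the order listed); mark gray on enter, black on exit:
CS210 gray
  CS301 gray
    CS401 gray
      CS120 gray
        CS450 gray
        CS450 black
        CS470 gray
          CS101 gray
            CS101→CS301: CS301 is gray → back edge
First back edge: CS101 → CS301.

CS101->CS301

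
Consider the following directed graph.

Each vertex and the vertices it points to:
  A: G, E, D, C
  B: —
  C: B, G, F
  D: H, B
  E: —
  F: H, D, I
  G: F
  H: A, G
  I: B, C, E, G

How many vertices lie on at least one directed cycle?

A vertex is on a directed cycle iff it belongs to a strongly connected component of size ≥ 2 (or has a self-loop).
The vertices on cycles are {A, C, D, F, G, H, I} — 7 in total.

7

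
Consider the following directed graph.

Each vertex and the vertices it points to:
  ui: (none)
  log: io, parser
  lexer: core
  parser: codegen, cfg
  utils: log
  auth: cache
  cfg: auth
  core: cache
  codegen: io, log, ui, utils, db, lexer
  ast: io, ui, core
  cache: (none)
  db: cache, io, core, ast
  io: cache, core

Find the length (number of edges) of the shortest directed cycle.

3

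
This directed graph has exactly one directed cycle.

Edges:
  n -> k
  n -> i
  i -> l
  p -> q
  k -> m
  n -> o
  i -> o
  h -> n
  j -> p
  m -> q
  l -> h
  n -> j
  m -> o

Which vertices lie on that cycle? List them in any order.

h, i, l, n

DFS with gray/black marking from n:
n gray
  k gray
    m gray
      q gray
      q black
      o gray
      o black
    m black
  k black
  n→o: o black — skip
  i gray
    i→o: o black — skip
    l gray
      h gray
        h→n: n is gray → back edge
Back edge closes the cycle n → i → l → h → n; its vertices are {h, i, l, n}.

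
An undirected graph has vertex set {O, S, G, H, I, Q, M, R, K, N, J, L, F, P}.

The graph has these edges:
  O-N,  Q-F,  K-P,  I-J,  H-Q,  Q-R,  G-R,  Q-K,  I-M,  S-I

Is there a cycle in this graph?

No

DFS, tracking each vertex's parent; an edge to a visited non-parent vertex closes a cycle.
Start from Q:
visit Q (parent –)
  visit K (parent Q)
    K–Q: parent, skip
    visit P (parent K)
      P–K: parent, skip
  visit F (parent Q)
    F–Q: parent, skip
  visit H (parent Q)
    H–Q: parent, skip
  visit R (parent Q)
    R–Q: parent, skip
    visit G (parent R)
      G–R: parent, skip
visit O (parent –)
  visit N (parent O)
    N–O: parent, skip
visit S (parent –)
  visit I (parent S)
    I–S: parent, skip
    visit M (parent I)
      M–I: parent, skip
    visit J (parent I)
      J–I: parent, skip
visit L (parent –)
No non-parent visited neighbor found — the graph is a forest.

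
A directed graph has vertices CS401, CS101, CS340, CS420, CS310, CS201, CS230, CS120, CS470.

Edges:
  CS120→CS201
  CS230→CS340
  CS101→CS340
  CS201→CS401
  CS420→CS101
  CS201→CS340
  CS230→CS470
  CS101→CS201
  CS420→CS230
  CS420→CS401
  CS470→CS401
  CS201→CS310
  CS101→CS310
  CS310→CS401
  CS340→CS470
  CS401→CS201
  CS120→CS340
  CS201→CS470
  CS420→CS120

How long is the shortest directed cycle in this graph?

2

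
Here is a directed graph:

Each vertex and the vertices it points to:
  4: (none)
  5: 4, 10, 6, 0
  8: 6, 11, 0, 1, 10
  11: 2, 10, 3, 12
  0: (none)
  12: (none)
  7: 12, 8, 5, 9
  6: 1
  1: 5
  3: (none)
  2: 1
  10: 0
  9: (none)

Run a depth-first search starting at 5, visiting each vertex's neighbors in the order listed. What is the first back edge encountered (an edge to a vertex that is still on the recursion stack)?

1→5

DFS from 5 (visiting each vertex's neighbors in the order listed); mark gray on enter, black on exit:
5 gray
  4 gray
  4 black
  10 gray
    0 gray
    0 black
  10 black
  6 gray
    1 gray
      1→5: 5 is gray → back edge
First back edge: 1 → 5.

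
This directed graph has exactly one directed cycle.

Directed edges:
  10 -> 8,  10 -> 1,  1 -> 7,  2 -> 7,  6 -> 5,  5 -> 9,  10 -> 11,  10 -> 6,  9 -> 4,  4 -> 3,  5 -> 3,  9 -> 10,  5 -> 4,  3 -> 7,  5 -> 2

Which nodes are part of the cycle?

5, 6, 9, 10

DFS with gray/black marking from 9:
9 gray
  4 gray
    3 gray
      7 gray
      7 black
    3 black
  4 black
  10 gray
    1 gray
      1→7: 7 black — skip
    1 black
    8 gray
    8 black
    6 gray
      5 gray
        2 gray
          2→7: 7 black — skip
        2 black
        5→4: 4 black — skip
        5→3: 3 black — skip
        5→9: 9 is gray → back edge
Back edge closes the cycle 9 → 10 → 6 → 5 → 9; its vertices are {5, 6, 9, 10}.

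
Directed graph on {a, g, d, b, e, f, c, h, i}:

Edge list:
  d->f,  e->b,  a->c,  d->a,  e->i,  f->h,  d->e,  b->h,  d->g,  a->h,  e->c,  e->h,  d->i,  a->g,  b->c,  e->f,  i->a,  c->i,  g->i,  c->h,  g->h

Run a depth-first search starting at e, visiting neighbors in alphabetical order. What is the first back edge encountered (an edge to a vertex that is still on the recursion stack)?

a→c

DFS from e (visiting neighbors in alphabetical order); mark gray on enter, black on exit:
e gray
  b gray
    c gray
      h gray
      h black
      i gray
        a gray
          a→c: c is gray → back edge
First back edge: a → c.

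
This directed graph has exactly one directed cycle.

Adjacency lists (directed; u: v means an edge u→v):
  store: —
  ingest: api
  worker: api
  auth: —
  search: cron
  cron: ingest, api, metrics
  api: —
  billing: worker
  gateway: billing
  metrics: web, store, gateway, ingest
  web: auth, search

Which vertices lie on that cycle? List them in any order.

web, cron, search, metrics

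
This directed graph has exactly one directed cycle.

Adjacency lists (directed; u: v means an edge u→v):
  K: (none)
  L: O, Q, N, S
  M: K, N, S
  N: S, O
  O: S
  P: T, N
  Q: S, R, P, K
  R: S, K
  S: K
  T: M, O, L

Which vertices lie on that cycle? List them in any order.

DFS with gray/black marking from P:
P gray
  T gray
    M gray
      K gray
      K black
      N gray
        S gray
          S→K: K black — skip
        S black
        O gray
          O→S: S black — skip
        O black
      N black
      M→S: S black — skip
    M black
    T→O: O black — skip
    L gray
      L→O: O black — skip
      Q gray
        Q→S: S black — skip
        R gray
          R→S: S black — skip
          R→K: K black — skip
        R black
        Q→P: P is gray → back edge
Back edge closes the cycle P → T → L → Q → P; its vertices are {L, P, Q, T}.

L, P, Q, T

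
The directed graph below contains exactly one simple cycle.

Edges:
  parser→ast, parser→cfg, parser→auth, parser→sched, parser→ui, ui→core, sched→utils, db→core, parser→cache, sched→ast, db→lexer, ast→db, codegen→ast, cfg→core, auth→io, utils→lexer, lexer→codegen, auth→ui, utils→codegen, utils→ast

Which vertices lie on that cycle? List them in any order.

DFS with gray/black marking from ast:
ast gray
  db gray
    core gray
    core black
    lexer gray
      codegen gray
        codegen→ast: ast is gray → back edge
Back edge closes the cycle ast → db → lexer → codegen → ast; its vertices are {db, ast, lexer, codegen}.

db, ast, lexer, codegen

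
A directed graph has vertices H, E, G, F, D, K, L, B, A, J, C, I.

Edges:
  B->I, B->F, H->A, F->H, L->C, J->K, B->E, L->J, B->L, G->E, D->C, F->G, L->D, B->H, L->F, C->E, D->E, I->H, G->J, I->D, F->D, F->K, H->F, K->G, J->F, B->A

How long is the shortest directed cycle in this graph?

2

For each vertex v, BFS finds the shortest path from v back to v.
The shortest such closed walk is F → H → F, length 2.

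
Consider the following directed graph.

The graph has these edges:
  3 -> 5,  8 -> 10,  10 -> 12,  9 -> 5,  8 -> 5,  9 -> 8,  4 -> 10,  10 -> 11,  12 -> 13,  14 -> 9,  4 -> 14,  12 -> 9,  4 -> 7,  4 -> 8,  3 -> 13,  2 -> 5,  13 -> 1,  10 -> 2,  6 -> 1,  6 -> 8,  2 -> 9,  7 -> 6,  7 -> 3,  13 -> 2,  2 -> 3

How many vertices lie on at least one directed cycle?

7

A vertex is on a directed cycle iff it belongs to a strongly connected component of size ≥ 2 (or has a self-loop).
The vertices on cycles are {2, 3, 8, 9, 10, 12, 13} — 7 in total.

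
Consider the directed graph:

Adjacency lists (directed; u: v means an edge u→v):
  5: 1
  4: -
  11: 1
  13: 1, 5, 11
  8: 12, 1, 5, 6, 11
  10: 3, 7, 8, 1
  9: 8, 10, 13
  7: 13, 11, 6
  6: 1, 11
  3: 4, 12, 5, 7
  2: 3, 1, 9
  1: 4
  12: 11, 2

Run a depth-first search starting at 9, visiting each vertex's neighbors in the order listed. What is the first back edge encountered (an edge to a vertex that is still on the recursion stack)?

DFS from 9 (visiting each vertex's neighbors in the order listed); mark gray on enter, black on exit:
9 gray
  8 gray
    12 gray
      11 gray
        1 gray
          4 gray
          4 black
        1 black
      11 black
      2 gray
        3 gray
          3→4: 4 black — skip
          3→12: 12 is gray → back edge
First back edge: 3 → 12.

3->12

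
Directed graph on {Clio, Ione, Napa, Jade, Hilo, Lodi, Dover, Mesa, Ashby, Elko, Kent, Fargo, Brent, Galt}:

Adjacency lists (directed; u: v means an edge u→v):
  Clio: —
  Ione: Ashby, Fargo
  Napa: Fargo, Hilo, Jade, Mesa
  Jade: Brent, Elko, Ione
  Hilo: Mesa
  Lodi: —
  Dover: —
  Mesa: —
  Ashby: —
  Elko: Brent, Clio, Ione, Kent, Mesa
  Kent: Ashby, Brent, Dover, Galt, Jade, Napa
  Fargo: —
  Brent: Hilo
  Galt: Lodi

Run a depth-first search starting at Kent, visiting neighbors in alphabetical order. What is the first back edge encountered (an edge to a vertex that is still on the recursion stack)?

Elko→Kent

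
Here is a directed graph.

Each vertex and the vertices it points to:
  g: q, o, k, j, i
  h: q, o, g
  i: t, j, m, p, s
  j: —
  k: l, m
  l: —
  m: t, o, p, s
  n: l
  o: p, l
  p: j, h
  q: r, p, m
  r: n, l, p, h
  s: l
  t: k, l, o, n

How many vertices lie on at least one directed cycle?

10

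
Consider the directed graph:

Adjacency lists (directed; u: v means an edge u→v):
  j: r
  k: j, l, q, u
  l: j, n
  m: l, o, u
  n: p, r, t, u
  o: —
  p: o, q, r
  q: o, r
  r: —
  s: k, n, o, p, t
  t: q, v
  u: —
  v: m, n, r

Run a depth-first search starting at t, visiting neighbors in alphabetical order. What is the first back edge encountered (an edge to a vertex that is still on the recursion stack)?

n->t

DFS from t (visiting neighbors in alphabetical order); mark gray on enter, black on exit:
t gray
  q gray
    o gray
    o black
    r gray
    r black
  q black
  v gray
    m gray
      l gray
        j gray
          j→r: r black — skip
        j black
        n gray
          p gray
            p→o: o black — skip
            p→q: q black — skip
            p→r: r black — skip
          p black
          n→r: r black — skip
          n→t: t is gray → back edge
First back edge: n → t.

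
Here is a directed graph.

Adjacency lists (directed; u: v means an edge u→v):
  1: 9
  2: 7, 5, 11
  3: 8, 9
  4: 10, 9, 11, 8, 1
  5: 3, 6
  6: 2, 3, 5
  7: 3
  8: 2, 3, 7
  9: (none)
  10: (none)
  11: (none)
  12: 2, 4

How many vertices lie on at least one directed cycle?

A vertex is on a directed cycle iff it belongs to a strongly connected component of size ≥ 2 (or has a self-loop).
The vertices on cycles are {2, 3, 5, 6, 7, 8} — 6 in total.

6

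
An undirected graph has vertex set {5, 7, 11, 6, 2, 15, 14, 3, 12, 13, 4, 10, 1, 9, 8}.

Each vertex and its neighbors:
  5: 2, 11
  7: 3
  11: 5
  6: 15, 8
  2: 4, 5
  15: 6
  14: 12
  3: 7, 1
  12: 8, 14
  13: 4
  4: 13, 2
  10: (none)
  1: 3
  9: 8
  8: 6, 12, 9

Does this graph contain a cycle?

No

DFS, tracking each vertex's parent; an edge to a visited non-parent vertex closes a cycle.
Start from 3:
visit 3 (parent –)
  visit 7 (parent 3)
    7–3: parent, skip
  visit 1 (parent 3)
    1–3: parent, skip
visit 5 (parent –)
  visit 2 (parent 5)
    visit 4 (parent 2)
      visit 13 (parent 4)
        13–4: parent, skip
      4–2: parent, skip
    2–5: parent, skip
  visit 11 (parent 5)
    11–5: parent, skip
visit 6 (parent –)
  visit 15 (parent 6)
    15–6: parent, skip
  visit 8 (parent 6)
    8–6: parent, skip
    visit 12 (parent 8)
      12–8: parent, skip
      visit 14 (parent 12)
        14–12: parent, skip
    visit 9 (parent 8)
      9–8: parent, skip
visit 10 (parent –)
No non-parent visited neighbor found — the graph is a forest.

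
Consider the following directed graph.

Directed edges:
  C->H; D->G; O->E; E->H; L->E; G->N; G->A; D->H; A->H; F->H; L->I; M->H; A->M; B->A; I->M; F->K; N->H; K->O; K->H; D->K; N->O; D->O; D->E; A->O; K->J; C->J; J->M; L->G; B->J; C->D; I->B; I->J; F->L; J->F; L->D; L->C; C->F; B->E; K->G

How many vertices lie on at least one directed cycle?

8

A vertex is on a directed cycle iff it belongs to a strongly connected component of size ≥ 2 (or has a self-loop).
The vertices on cycles are {B, C, D, F, I, J, K, L} — 8 in total.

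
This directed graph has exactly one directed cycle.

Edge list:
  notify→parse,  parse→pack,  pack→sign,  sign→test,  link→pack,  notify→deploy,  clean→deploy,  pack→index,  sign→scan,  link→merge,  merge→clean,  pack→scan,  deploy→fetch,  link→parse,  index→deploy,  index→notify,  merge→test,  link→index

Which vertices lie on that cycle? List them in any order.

DFS with gray/black marking from parse:
parse gray
  pack gray
    scan gray
    scan black
    sign gray
      sign→scan: scan black — skip
      test gray
      test black
    sign black
    index gray
      notify gray
        deploy gray
          fetch gray
          fetch black
        deploy black
        notify→parse: parse is gray → back edge
Back edge closes the cycle parse → pack → index → notify → parse; its vertices are {pack, index, parse, notify}.

pack, index, parse, notify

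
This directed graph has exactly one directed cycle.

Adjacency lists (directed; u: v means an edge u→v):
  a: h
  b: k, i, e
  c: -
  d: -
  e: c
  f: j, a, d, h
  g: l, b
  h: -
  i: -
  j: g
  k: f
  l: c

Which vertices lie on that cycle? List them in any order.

DFS with gray/black marking from f:
f gray
  j gray
    g gray
      l gray
        c gray
        c black
      l black
      b gray
        k gray
          k→f: f is gray → back edge
Back edge closes the cycle f → j → g → b → k → f; its vertices are {b, f, g, j, k}.

b, f, g, j, k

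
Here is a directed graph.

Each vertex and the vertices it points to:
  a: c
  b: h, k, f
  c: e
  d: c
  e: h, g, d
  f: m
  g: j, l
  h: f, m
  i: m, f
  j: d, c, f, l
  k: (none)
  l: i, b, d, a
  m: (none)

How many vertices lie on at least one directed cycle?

7

A vertex is on a directed cycle iff it belongs to a strongly connected component of size ≥ 2 (or has a self-loop).
The vertices on cycles are {a, c, d, e, g, j, l} — 7 in total.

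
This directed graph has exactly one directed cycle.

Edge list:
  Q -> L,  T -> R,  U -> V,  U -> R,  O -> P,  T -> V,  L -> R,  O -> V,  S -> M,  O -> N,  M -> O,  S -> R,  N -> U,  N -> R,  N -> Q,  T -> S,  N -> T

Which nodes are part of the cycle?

DFS with gray/black marking from N:
N gray
  U gray
    R gray
    R black
    V gray
    V black
  U black
  T gray
    T→V: V black — skip
    T→R: R black — skip
    S gray
      S→R: R black — skip
      M gray
        O gray
          O→V: V black — skip
          O→N: N is gray → back edge
Back edge closes the cycle N → T → S → M → O → N; its vertices are {M, N, O, S, T}.

M, N, O, S, T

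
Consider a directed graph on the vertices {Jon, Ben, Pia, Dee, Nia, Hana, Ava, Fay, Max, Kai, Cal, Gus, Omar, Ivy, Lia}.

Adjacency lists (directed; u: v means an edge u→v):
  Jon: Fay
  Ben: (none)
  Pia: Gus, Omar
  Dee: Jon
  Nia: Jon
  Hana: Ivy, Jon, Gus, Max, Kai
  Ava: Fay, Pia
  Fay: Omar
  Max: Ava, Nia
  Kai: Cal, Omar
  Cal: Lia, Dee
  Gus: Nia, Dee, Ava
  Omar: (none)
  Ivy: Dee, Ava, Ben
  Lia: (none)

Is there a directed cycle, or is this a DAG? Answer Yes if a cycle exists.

Yes

DFS with white/gray/black marking, starting from Kai:
Kai gray
  Cal gray
    Lia gray
    Lia black
    Dee gray
      Jon gray
        Fay gray
          Omar gray
          Omar black
        Fay black
      Jon black
    Dee black
  Cal black
  Kai→Omar: Omar black — skip
Kai black
Ben gray
Ben black
Pia gray
  Gus gray
    Nia gray
      Nia→Jon: Jon black — skip
    Nia black
    Gus→Dee: Dee black — skip
    Ava gray
      Ava→Fay: Fay black — skip
      Ava→Pia: Pia is gray → back edge
Back edge found, so a cycle exists: Pia → Gus → Ava → Pia.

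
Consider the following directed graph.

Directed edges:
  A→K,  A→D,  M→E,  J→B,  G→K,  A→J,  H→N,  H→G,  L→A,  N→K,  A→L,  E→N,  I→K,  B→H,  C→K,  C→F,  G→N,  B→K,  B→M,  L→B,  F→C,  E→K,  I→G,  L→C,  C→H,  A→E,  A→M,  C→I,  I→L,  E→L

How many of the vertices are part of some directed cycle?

9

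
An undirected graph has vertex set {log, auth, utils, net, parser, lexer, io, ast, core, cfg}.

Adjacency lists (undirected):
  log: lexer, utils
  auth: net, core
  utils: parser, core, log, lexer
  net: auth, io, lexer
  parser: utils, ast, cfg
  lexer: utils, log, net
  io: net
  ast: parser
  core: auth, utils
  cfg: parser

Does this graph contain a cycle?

Yes

DFS, tracking each vertex's parent; an edge to a visited non-parent vertex closes a cycle.
Start from parser:
visit parser (parent –)
  visit utils (parent parser)
    utils–parser: parent, skip
    visit core (parent utils)
      visit auth (parent core)
        visit net (parent auth)
          net–auth: parent, skip
          visit io (parent net)
            io–net: parent, skip
          visit lexer (parent net)
            lexer–utils: utils visited and ≠ parent → cycle
Cycle: utils – core – auth – net – lexer – utils.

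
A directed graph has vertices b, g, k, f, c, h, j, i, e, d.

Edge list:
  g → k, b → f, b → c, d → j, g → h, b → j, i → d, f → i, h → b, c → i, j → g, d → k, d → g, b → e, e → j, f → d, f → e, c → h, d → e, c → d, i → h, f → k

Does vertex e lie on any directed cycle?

Yes

e is on a cycle iff e can reach itself via ≥1 edge.
e → j → g → h → b → e — yes.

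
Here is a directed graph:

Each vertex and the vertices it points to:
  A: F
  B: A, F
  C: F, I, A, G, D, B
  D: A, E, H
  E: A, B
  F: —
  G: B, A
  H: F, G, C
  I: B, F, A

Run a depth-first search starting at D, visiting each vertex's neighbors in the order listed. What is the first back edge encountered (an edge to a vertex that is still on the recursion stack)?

C→D

DFS from D (visiting each vertex's neighbors in the order listed); mark gray on enter, black on exit:
D gray
  A gray
    F gray
    F black
  A black
  E gray
    E→A: A black — skip
    B gray
      B→A: A black — skip
      B→F: F black — skip
    B black
  E black
  H gray
    H→F: F black — skip
    G gray
      G→B: B black — skip
      G→A: A black — skip
    G black
    C gray
      C→F: F black — skip
      I gray
        I→B: B black — skip
        I→F: F black — skip
        I→A: A black — skip
      I black
      C→A: A black — skip
      C→G: G black — skip
      C→D: D is gray → back edge
First back edge: C → D.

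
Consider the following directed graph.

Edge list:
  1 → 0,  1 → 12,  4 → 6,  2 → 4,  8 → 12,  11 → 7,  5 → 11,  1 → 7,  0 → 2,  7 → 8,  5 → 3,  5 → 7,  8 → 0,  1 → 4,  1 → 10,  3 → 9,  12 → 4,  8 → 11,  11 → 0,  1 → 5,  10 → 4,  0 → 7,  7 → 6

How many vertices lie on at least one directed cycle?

4

A vertex is on a directed cycle iff it belongs to a strongly connected component of size ≥ 2 (or has a self-loop).
The vertices on cycles are {0, 7, 8, 11} — 4 in total.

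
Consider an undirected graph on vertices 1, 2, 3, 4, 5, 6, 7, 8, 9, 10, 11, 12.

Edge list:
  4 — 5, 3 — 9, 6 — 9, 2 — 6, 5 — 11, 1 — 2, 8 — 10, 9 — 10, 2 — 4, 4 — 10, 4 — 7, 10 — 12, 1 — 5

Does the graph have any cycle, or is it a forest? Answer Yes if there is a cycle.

Yes

DFS, tracking each vertex's parent; an edge to a visited non-parent vertex closes a cycle.
Start from 1:
visit 1 (parent –)
  visit 5 (parent 1)
    visit 4 (parent 5)
      4–5: parent, skip
      visit 7 (parent 4)
        7–4: parent, skip
      visit 2 (parent 4)
        2–4: parent, skip
        visit 6 (parent 2)
          6–2: parent, skip
          visit 9 (parent 6)
            9–6: parent, skip
            visit 3 (parent 9)
              3–9: parent, skip
            visit 10 (parent 9)
              10–9: parent, skip
              visit 12 (parent 10)
                12–10: parent, skip
              10–4: 4 visited and ≠ parent → cycle
Cycle: 4 – 2 – 6 – 9 – 10 – 4.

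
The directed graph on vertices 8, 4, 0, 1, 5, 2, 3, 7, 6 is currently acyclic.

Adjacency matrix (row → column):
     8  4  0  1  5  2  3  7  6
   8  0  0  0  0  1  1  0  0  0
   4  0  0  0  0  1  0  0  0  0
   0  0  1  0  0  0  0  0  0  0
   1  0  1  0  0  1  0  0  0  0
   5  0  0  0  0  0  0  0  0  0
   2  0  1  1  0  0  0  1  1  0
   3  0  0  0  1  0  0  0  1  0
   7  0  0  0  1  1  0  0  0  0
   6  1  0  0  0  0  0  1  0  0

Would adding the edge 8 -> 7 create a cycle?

No

Adding 8→7 creates a cycle iff 7 can already reach 8.
Explore from 7: no path reaches 8. The graph stays acyclic.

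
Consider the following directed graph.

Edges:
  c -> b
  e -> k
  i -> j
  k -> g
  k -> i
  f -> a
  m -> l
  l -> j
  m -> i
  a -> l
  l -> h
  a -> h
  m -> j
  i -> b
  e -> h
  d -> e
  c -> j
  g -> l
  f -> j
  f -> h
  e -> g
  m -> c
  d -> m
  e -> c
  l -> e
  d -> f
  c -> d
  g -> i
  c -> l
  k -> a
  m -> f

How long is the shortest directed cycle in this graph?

For each vertex v, BFS finds the shortest path from v back to v.
The shortest such closed walk is e → g → l → e, length 3.

3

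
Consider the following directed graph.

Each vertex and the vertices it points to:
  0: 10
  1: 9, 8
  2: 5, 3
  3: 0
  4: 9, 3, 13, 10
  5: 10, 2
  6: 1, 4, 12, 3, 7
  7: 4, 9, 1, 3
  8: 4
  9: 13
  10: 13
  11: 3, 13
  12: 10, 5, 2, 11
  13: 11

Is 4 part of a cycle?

4 lies on a cycle iff there is a path from 4 back to itself.
Exploring from 4, it never reaches itself; equivalently, its strongly connected component is a singleton.

No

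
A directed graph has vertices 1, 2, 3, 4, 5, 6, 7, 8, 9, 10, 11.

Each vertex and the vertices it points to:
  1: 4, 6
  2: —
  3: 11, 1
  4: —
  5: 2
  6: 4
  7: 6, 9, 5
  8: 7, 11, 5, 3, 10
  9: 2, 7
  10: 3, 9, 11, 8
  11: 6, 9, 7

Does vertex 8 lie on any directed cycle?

Yes

8 is on a cycle iff 8 can reach itself via ≥1 edge.
8 → 10 → 8 — yes.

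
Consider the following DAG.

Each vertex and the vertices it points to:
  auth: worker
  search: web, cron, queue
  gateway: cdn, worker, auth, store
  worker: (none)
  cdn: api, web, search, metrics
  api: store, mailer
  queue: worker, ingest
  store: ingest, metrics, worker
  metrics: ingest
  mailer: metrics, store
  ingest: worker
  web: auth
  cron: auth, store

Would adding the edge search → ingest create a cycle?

No

Adding search→ingest creates a cycle iff ingest can already reach search.
Explore from ingest: no path reaches search. The graph stays acyclic.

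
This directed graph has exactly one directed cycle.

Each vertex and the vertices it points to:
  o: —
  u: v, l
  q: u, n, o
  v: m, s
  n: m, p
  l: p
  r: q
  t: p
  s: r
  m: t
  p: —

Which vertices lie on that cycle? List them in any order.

q, r, s, u, v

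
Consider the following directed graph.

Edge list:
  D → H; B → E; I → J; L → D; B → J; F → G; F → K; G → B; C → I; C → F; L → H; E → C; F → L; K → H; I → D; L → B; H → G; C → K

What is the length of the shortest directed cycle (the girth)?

For each vertex v, BFS finds the shortest path from v back to v.
The shortest such closed walk is C → F → G → B → E → C, length 5.

5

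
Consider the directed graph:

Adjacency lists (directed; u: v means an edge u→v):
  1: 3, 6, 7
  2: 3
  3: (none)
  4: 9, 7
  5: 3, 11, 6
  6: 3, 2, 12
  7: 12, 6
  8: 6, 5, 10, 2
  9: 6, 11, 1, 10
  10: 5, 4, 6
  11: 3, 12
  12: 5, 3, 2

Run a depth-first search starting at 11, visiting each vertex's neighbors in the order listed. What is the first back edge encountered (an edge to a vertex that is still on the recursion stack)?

5→11

DFS from 11 (visiting each vertex's neighbors in the order listed); mark gray on enter, black on exit:
11 gray
  3 gray
  3 black
  12 gray
    5 gray
      5→3: 3 black — skip
      5→11: 11 is gray → back edge
First back edge: 5 → 11.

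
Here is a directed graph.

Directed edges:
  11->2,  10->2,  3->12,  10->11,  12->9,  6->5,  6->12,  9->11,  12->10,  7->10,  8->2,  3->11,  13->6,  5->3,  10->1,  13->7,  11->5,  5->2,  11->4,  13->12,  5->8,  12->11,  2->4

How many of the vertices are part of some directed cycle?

6

A vertex is on a directed cycle iff it belongs to a strongly connected component of size ≥ 2 (or has a self-loop).
The vertices on cycles are {3, 5, 9, 10, 11, 12} — 6 in total.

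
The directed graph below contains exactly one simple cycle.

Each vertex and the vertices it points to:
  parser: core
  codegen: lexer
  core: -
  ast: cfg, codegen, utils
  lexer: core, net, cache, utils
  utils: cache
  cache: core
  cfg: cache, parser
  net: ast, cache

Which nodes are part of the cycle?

DFS with gray/black marking from ast:
ast gray
  cfg gray
    cache gray
      core gray
      core black
    cache black
    parser gray
      parser→core: core black — skip
    parser black
  cfg black
  codegen gray
    lexer gray
      lexer→core: core black — skip
      net gray
        net→ast: ast is gray → back edge
Back edge closes the cycle ast → codegen → lexer → net → ast; its vertices are {ast, net, lexer, codegen}.

ast, net, lexer, codegen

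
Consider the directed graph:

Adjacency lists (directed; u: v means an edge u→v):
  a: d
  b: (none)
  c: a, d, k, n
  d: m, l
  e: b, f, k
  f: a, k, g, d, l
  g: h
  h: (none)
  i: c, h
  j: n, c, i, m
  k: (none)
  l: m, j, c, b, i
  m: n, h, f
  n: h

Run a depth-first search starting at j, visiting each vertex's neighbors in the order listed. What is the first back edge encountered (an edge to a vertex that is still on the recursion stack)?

DFS from j (visiting each vertex's neighbors in the order listed); mark gray on enter, black on exit:
j gray
  n gray
    h gray
    h black
  n black
  c gray
    a gray
      d gray
        m gray
          m→n: n black — skip
          m→h: h black — skip
          f gray
            f→a: a is gray → back edge
First back edge: f → a.

f->a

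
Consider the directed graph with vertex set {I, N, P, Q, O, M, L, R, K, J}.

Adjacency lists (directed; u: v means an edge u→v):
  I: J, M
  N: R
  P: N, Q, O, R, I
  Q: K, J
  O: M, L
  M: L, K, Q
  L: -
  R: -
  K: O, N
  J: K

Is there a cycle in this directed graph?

Yes

DFS with white/gray/black marking, starting from P:
P gray
  N gray
    R gray
    R black
  N black
  Q gray
    K gray
      O gray
        M gray
          L gray
          L black
          M→K: K is gray → back edge
Back edge found, so a cycle exists: K → O → M → K.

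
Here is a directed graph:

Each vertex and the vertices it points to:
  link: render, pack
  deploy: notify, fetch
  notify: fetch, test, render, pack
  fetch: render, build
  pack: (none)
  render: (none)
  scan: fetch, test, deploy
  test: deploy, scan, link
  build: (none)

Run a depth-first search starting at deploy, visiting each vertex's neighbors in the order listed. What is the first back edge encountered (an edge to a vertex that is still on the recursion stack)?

DFS from deploy (visiting each vertex's neighbors in the order listed); mark gray on enter, black on exit:
deploy gray
  notify gray
    fetch gray
      render gray
      render black
      build gray
      build black
    fetch black
    test gray
      test→deploy: deploy is gray → back edge
First back edge: test → deploy.

test->deploy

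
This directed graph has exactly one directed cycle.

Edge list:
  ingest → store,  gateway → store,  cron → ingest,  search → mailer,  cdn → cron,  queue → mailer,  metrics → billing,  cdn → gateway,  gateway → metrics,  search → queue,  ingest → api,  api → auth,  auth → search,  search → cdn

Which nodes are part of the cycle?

api, cdn, auth, cron, ingest, search

DFS with gray/black marking from search:
search gray
  cdn gray
    gateway gray
      store gray
      store black
      metrics gray
        billing gray
        billing black
      metrics black
    gateway black
    cron gray
      ingest gray
        api gray
          auth gray
            auth→search: search is gray → back edge
Back edge closes the cycle search → cdn → cron → ingest → api → auth → search; its vertices are {api, cdn, auth, cron, ingest, search}.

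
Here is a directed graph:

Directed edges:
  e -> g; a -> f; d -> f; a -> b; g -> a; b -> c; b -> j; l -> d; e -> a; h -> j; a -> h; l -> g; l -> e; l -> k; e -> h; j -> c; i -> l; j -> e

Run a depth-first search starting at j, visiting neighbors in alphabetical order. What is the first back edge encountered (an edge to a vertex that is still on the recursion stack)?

b→j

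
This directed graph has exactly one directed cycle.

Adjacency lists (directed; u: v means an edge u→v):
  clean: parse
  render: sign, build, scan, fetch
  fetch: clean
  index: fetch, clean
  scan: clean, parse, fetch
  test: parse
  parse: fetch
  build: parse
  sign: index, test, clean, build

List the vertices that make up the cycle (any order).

DFS with gray/black marking from fetch:
fetch gray
  clean gray
    parse gray
      parse→fetch: fetch is gray → back edge
Back edge closes the cycle fetch → clean → parse → fetch; its vertices are {clean, fetch, parse}.

clean, fetch, parse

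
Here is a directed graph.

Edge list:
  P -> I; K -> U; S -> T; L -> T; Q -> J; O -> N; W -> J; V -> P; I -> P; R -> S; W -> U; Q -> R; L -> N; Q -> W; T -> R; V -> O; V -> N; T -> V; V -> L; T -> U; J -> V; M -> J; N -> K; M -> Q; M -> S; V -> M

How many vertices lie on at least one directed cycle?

11

A vertex is on a directed cycle iff it belongs to a strongly connected component of size ≥ 2 (or has a self-loop).
The vertices on cycles are {I, J, L, M, P, Q, R, S, T, V, W} — 11 in total.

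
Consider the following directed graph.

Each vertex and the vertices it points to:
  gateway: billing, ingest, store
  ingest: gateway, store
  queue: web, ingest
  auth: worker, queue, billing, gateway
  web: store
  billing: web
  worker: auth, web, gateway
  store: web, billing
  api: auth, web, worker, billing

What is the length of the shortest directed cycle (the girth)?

2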